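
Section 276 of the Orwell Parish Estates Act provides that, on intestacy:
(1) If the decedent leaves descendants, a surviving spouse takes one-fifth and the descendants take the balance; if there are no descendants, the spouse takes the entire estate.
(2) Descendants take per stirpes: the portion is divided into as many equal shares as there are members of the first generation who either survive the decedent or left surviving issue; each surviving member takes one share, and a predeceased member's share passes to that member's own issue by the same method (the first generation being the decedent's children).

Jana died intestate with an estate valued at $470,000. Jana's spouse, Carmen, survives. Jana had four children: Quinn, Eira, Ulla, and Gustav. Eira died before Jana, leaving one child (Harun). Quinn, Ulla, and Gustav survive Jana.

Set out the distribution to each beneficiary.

Carmen takes one-fifth of $470,000 = $94,000. The remaining $376,000 passes to the descendants.
The descendants' portion ($376,000) is divided into 4 shares of $94,000: Quinn, Ulla, and Gustav each take $94,000; Eira's $94,000 share passes to Eira's issue.
Eira's share ($94,000) passes entirely to Harun.

Carmen: $94,000; Quinn: $94,000; Harun: $94,000; Ulla: $94,000; Gustav: $94,000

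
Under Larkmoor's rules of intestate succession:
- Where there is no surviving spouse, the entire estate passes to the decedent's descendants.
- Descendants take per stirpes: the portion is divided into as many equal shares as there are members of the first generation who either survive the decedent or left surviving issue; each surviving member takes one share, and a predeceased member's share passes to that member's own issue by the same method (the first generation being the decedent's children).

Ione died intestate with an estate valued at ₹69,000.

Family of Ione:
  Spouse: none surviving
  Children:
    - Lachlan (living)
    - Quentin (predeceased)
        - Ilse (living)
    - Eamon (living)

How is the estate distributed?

Lachlan: ₹23,000; Ilse: ₹23,000; Eamon: ₹23,000

The entire ₹69,000 passes to the descendants.
That amount (₹69,000) is divided into 3 shares of ₹23,000: Lachlan and Eamon each take ₹23,000; Quentin's ₹23,000 share passes to Quentin's issue.
Quentin's share (₹23,000) passes entirely to Ilse.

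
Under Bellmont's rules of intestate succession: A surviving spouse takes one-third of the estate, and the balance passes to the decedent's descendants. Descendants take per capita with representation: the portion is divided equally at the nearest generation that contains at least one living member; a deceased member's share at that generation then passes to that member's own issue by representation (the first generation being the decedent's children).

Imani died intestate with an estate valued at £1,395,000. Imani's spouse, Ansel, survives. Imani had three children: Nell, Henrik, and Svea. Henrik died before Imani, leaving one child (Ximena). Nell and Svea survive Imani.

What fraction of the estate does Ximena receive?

Ansel takes one-third of £1,395,000 = £465,000. The remaining £930,000 passes to the descendants.
The descendants' portion (£930,000) is divided into 3 shares of £310,000: Nell and Svea each take £310,000; Henrik's £310,000 share passes to Henrik's issue.
Henrik's share (£310,000) passes entirely to Ximena.

Ximena receives 2/9 of the estate.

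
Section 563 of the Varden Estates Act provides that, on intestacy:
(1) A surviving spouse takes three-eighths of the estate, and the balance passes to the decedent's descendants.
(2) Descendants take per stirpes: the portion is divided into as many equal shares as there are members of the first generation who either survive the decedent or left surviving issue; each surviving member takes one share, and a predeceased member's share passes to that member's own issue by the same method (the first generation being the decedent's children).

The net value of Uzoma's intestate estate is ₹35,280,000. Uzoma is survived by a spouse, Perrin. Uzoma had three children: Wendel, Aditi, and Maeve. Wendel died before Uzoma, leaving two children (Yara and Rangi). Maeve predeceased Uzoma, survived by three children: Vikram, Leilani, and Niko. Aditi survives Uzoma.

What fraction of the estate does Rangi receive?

Perrin takes three-eighths of ₹35,280,000 = ₹13,230,000. The remaining ₹22,050,000 passes to the descendants.
The descendants' portion (₹22,050,000) is divided into 3 shares of ₹7,350,000: Aditi takes ₹7,350,000; Wendel's ₹7,350,000 share passes to Wendel's issue; Maeve's ₹7,350,000 share passes to Maeve's issue.
Wendel's share (₹7,350,000) is divided into 2 shares of ₹3,675,000: Yara and Rangi each take ₹3,675,000.
Maeve's share (₹7,350,000) is divided into 3 shares of ₹2,450,000: Vikram, Leilani, and Niko each take ₹2,450,000.

Rangi receives 5/48 of the estate.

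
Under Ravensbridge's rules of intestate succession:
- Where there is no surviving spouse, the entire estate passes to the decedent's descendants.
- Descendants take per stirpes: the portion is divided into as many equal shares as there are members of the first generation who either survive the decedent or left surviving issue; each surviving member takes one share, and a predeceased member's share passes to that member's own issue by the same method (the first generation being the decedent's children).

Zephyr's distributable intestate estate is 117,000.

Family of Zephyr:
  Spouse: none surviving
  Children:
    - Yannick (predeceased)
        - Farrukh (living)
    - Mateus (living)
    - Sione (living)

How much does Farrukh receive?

Farrukh receives 39,000.

The entire 117,000 passes to the descendants.
That amount (117,000) is divided into 3 shares of 39,000: Mateus and Sione each take 39,000; Yannick's 39,000 share passes to Yannick's issue.
Yannick's share (39,000) passes entirely to Farrukh.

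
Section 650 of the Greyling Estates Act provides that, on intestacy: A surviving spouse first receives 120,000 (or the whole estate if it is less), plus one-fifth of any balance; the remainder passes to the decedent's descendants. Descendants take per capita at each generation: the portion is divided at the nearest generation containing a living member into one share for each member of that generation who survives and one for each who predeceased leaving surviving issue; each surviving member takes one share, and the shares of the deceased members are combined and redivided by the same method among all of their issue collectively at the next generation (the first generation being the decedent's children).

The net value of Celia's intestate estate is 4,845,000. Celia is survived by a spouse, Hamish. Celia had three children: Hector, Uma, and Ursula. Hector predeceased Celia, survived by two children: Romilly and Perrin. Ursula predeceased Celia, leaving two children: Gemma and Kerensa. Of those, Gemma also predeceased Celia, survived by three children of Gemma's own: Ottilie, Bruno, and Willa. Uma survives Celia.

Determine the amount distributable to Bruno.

Bruno receives 210,000.

Hamish first takes 120,000, leaving a balance of 4,725,000. Hamish then takes one-fifth of the balance (945,000), for a total of 1,065,000. The remaining 3,780,000 passes to the descendants.
The descendants' portion (3,780,000) is divided at the children's generation into 3 shares of 1,260,000. Uma takes 1,260,000. The 2 shares of the deceased (Hector and Ursula) are combined into a pool of 2,520,000.
That pool (2,520,000) is divided at the grandchildren's generation into 4 shares of 630,000. Romilly, Perrin, and Kerensa each take 630,000. The remaining share for the deceased Gemma (630,000) is carried to the next generation.
That pool (630,000) is divided at the great-grandchildren's generation equally among Ottilie, Bruno, and Willa: 210,000 each.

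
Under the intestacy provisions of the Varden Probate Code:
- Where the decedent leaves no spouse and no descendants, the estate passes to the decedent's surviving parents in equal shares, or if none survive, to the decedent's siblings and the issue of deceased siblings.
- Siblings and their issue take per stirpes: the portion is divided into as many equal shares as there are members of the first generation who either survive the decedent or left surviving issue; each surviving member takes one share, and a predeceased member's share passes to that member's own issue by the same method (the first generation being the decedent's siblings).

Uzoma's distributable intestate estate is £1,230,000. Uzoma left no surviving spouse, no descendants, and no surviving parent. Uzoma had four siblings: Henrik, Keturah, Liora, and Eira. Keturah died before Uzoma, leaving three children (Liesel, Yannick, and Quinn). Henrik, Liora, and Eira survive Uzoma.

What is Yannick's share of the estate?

Yannick receives £102,500.

The entire £1,230,000 passes to the siblings and their issue.
That amount (£1,230,000) is divided into 4 shares of £307,500: Henrik, Liora, and Eira each take £307,500; Keturah's £307,500 share passes to Keturah's issue.
Keturah's share (£307,500) is divided into 3 shares of £102,500: Liesel, Yannick, and Quinn each take £102,500.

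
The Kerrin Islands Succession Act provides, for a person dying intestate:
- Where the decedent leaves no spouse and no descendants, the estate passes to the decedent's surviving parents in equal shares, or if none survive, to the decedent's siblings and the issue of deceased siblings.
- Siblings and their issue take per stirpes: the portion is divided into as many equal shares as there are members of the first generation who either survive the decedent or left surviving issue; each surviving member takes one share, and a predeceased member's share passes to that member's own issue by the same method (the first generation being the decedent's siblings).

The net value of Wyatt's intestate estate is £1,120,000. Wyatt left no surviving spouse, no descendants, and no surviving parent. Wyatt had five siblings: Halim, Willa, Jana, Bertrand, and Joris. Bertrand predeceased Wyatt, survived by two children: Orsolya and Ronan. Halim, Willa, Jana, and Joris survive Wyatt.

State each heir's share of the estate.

Halim: £224,000; Willa: £224,000; Jana: £224,000; Orsolya: £112,000; Ronan: £112,000; Joris: £224,000

The entire £1,120,000 passes to the siblings and their issue.
That amount (£1,120,000) is divided into 5 shares of £224,000: Halim, Willa, Jana, and Joris each take £224,000; Bertrand's £224,000 share passes to Bertrand's issue.
Bertrand's share (£224,000) is divided into 2 shares of £112,000: Orsolya and Ronan each take £112,000.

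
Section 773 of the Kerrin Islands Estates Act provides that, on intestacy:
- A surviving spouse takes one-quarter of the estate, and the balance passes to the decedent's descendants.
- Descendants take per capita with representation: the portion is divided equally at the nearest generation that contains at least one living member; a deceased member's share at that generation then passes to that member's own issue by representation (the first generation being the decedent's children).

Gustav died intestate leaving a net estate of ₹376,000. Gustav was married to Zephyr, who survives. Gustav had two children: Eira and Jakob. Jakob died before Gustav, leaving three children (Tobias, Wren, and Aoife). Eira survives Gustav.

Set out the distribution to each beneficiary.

Zephyr: ₹94,000; Eira: ₹141,000; Tobias: ₹47,000; Wren: ₹47,000; Aoife: ₹47,000

Zephyr takes one-quarter of ₹376,000 = ₹94,000. The remaining ₹282,000 passes to the descendants.
The descendants' portion (₹282,000) is divided into 2 shares of ₹141,000: Eira takes ₹141,000; Jakob's ₹141,000 share passes to Jakob's issue.
Jakob's share (₹141,000) is divided into 3 shares of ₹47,000: Tobias, Wren, and Aoife each take ₹47,000.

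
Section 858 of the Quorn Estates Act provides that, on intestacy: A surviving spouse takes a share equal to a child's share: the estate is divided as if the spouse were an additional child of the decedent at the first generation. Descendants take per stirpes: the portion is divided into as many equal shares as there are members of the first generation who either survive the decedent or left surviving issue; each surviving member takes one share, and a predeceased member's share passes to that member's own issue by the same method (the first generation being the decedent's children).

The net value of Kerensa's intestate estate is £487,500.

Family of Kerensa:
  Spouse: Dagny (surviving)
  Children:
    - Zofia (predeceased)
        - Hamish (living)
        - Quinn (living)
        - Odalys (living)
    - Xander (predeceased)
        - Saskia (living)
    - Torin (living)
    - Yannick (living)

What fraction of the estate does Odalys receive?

Odalys receives 1/15 of the estate.

The spouse counts as an additional share at the children's level, so there are 5 primary shares of £97,500. Dagny takes one such share (£97,500).
The children's combined portion (£390,000) is divided into 4 shares of £97,500: Torin and Yannick each take £97,500; Zofia's £97,500 share passes to Zofia's issue; Xander's £97,500 share passes to Xander's issue.
Zofia's share (£97,500) is divided into 3 shares of £32,500: Hamish, Quinn, and Odalys each take £32,500.
Xander's share (£97,500) passes entirely to Saskia.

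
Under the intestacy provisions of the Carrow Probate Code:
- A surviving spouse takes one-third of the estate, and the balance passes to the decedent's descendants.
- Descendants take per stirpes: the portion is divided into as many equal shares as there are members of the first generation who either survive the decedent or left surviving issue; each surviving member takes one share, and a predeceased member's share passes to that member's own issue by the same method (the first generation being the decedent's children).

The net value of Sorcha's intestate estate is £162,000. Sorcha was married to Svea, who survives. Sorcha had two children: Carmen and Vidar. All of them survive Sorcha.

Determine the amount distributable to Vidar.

Svea takes one-third of £162,000 = £54,000. The remaining £108,000 passes to the descendants.
The descendants' portion (£108,000) is divided into 2 shares of £54,000: Carmen and Vidar each take £54,000.

Vidar receives £54,000.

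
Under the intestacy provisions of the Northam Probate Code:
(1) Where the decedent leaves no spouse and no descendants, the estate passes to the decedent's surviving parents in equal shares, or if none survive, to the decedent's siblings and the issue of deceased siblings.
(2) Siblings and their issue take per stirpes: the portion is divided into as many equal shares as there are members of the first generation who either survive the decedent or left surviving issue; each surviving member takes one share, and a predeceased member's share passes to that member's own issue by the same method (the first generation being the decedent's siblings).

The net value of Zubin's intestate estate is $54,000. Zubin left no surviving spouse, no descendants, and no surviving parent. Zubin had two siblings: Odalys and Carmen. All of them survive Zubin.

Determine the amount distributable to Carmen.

Carmen receives $27,000.

The entire $54,000 passes to the siblings and their issue.
That amount ($54,000) is divided into 2 shares of $27,000: Odalys and Carmen each take $27,000.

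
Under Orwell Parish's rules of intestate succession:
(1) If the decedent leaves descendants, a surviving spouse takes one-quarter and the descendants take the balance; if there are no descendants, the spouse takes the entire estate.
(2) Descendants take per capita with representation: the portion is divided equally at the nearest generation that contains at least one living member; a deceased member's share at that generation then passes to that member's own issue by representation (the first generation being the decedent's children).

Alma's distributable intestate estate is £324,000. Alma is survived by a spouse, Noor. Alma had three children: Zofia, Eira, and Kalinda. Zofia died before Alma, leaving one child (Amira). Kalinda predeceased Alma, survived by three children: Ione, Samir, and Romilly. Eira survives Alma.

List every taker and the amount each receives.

Noor takes one-quarter of £324,000 = £81,000. The remaining £243,000 passes to the descendants.
The descendants' portion (£243,000) is divided into 3 shares of £81,000: Eira takes £81,000; Zofia's £81,000 share passes to Zofia's issue; Kalinda's £81,000 share passes to Kalinda's issue.
Zofia's share (£81,000) passes entirely to Amira.
Kalinda's share (£81,000) is divided into 3 shares of £27,000: Ione, Samir, and Romilly each take £27,000.

Noor: £81,000; Amira: £81,000; Eira: £81,000; Ione: £27,000; Samir: £27,000; Romilly: £27,000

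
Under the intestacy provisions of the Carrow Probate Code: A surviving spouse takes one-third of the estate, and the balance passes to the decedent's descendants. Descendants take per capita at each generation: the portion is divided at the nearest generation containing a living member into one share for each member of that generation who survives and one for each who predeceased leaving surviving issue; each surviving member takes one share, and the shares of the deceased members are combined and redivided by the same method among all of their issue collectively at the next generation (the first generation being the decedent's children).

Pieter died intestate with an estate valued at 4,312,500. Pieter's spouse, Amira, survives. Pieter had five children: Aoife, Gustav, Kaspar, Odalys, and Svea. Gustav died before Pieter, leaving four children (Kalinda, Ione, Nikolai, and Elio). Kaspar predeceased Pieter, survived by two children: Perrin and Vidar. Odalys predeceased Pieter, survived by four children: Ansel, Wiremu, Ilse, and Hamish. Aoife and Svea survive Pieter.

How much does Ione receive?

Ione receives 172,500.

Amira takes one-third of 4,312,500 = 1,437,500. The remaining 2,875,000 passes to the descendants.
The descendants' portion (2,875,000) is divided at the children's generation into 5 shares of 575,000. Aoife and Svea each take 575,000. The 3 shares of the deceased (Gustav, Kaspar, and Odalys) are combined into a pool of 1,725,000.
That pool (1,725,000) is divided at the grandchildren's generation equally among Kalinda, Ione, Nikolai, Elio, Perrin, Vidar, Ansel, Wiremu, Ilse, and Hamish: 172,500 each.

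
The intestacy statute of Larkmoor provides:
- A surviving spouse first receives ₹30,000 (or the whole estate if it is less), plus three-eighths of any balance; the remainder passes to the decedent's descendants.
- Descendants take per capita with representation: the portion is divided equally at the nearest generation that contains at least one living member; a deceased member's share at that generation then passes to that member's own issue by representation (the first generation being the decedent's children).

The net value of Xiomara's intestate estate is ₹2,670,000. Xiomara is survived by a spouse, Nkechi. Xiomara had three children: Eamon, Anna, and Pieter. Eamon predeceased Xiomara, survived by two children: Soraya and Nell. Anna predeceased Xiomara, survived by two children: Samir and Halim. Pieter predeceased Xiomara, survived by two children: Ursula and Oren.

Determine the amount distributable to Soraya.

Nkechi first takes ₹30,000, leaving a balance of ₹2,640,000. Nkechi then takes three-eighths of the balance (₹990,000), for a total of ₹1,020,000. The remaining ₹1,650,000 passes to the descendants.
No child survives, so the initial division is made at the grandchildren's generation.
The descendants' portion (₹1,650,000) is divided into 6 shares of ₹275,000: Soraya, Nell, Samir, Halim, Ursula, and Oren each take ₹275,000.

Soraya receives ₹275,000.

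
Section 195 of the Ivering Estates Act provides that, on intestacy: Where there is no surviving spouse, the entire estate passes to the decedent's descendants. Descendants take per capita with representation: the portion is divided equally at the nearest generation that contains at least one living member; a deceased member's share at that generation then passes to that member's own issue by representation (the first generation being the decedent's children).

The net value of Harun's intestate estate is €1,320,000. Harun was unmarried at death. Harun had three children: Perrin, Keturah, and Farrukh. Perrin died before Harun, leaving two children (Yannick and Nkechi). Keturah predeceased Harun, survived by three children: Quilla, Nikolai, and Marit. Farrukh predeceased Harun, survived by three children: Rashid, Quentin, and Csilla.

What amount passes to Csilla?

Csilla receives €165,000.

The entire €1,320,000 passes to the descendants.
No child survives, so the initial division is made at the grandchildren's generation.
That amount (€1,320,000) is divided into 8 shares of €165,000: Yannick, Nkechi, Quilla, Nikolai, Marit, Rashid, Quentin, and Csilla each take €165,000.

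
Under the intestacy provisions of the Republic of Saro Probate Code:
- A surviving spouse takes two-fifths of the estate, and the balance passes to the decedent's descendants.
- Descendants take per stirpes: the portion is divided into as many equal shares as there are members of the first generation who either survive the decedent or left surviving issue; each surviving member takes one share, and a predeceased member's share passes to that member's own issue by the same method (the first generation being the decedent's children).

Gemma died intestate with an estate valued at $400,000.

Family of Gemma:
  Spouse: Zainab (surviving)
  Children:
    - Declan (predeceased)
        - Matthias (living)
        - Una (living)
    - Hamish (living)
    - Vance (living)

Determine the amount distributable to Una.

Zainab takes two-fifths of $400,000 = $160,000. The remaining $240,000 passes to the descendants.
The descendants' portion ($240,000) is divided into 3 shares of $80,000: Hamish and Vance each take $80,000; Declan's $80,000 share passes to Declan's issue.
Declan's share ($80,000) is divided into 2 shares of $40,000: Matthias and Una each take $40,000.

Una receives $40,000.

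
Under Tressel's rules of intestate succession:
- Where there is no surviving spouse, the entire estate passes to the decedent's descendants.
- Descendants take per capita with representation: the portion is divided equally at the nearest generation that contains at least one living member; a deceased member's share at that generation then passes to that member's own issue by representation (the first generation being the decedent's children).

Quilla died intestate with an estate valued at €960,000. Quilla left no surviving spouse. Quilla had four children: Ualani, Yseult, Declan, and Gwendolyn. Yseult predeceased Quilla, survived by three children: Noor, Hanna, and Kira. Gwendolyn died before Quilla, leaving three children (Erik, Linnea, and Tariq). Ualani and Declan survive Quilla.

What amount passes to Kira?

The entire €960,000 passes to the descendants.
That amount (€960,000) is divided into 4 shares of €240,000: Ualani and Declan each take €240,000; Yseult's €240,000 share passes to Yseult's issue; Gwendolyn's €240,000 share passes to Gwendolyn's issue.
Yseult's share (€240,000) is divided into 3 shares of €80,000: Noor, Hanna, and Kira each take €80,000.
Gwendolyn's share (€240,000) is divided into 3 shares of €80,000: Erik, Linnea, and Tariq each take €80,000.

Kira receives €80,000.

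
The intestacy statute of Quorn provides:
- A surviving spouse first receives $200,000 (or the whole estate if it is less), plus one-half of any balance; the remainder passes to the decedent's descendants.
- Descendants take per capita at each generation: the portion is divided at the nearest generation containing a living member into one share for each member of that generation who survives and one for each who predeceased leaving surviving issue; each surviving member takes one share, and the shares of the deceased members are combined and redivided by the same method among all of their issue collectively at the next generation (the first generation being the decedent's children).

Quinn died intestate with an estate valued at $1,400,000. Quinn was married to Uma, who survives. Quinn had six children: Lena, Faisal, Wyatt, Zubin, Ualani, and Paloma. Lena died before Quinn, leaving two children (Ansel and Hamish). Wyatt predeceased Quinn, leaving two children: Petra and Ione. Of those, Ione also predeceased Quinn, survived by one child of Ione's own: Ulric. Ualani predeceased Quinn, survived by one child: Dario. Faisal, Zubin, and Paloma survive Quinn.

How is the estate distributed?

Uma: $800,000; Ansel: $60,000; Hamish: $60,000; Faisal: $100,000; Petra: $60,000; Ulric: $60,000; Zubin: $100,000; Dario: $60,000; Paloma: $100,000

Uma first takes $200,000, leaving a balance of $1,200,000. Uma then takes one-half of the balance ($600,000), for a total of $800,000. The remaining $600,000 passes to the descendants.
The descendants' portion ($600,000) is divided at the children's generation into 6 shares of $100,000. Faisal, Zubin, and Paloma each take $100,000. The 3 shares of the deceased (Lena, Wyatt, and Ualani) are combined into a pool of $300,000.
That pool ($300,000) is divided at the grandchildren's generation into 5 shares of $60,000. Ansel, Hamish, Petra, and Dario each take $60,000. The remaining share for the deceased Ione ($60,000) is carried to the next generation.
That pool ($60,000) passes entirely to Ulric, the sole taker at the great-grandchildren's generation.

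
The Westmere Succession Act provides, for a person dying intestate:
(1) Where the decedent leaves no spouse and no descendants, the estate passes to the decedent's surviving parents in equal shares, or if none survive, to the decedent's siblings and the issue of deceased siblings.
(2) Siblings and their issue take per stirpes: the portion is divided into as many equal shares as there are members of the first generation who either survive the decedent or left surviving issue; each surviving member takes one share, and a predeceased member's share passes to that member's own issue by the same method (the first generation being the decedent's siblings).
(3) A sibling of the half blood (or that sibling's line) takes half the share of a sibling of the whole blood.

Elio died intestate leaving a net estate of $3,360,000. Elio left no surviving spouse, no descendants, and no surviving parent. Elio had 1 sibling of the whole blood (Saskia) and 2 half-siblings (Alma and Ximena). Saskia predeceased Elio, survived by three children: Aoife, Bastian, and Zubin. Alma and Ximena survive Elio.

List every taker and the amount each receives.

The entire $3,360,000 passes to the siblings and their issue.
Counting each half-blood sibling's line as half a unit, there are 2 units in $3,360,000, so one unit is $1,680,000. Whole-blood lines (Saskia) take $1,680,000 each; half-blood lines (Alma and Ximena) take $840,000 each.
Saskia's share ($1,680,000) is divided into 3 shares of $560,000: Aoife, Bastian, and Zubin each take $560,000.

Aoife: $560,000; Bastian: $560,000; Zubin: $560,000; Alma: $840,000; Ximena: $840,000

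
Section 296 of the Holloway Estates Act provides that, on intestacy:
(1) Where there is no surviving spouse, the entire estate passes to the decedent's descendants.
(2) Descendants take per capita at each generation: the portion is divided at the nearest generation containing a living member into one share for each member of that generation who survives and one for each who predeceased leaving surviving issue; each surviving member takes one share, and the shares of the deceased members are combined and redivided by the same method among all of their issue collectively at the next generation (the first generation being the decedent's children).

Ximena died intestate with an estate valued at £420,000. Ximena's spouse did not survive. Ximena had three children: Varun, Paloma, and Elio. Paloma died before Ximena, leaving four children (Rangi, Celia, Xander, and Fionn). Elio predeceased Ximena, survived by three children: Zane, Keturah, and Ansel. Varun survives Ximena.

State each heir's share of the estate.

The entire £420,000 passes to the descendants.
That amount (£420,000) is divided at the children's generation into 3 shares of £140,000. Varun takes £140,000. The 2 shares of the deceased (Paloma and Elio) are combined into a pool of £280,000.
That pool (£280,000) is divided at the grandchildren's generation equally among Rangi, Celia, Xander, Fionn, Zane, Keturah, and Ansel: £40,000 each.

Varun: £140,000; Rangi: £40,000; Celia: £40,000; Xander: £40,000; Fionn: £40,000; Zane: £40,000; Keturah: £40,000; Ansel: £40,000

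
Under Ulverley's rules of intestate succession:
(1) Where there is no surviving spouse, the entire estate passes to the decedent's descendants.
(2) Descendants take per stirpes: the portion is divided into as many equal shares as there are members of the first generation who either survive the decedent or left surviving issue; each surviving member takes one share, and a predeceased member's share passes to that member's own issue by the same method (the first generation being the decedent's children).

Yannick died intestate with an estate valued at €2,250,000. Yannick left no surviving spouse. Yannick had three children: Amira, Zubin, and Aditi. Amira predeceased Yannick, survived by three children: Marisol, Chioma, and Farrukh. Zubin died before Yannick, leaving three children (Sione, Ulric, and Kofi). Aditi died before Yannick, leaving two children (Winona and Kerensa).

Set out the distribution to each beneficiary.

The entire €2,250,000 passes to the descendants.
That amount (€2,250,000) is divided into 3 shares of €750,000: Amira's €750,000 share passes to Amira's issue; Zubin's €750,000 share passes to Zubin's issue; Aditi's €750,000 share passes to Aditi's issue.
Amira's share (€750,000) is divided into 3 shares of €250,000: Marisol, Chioma, and Farrukh each take €250,000.
Zubin's share (€750,000) is divided into 3 shares of €250,000: Sione, Ulric, and Kofi each take €250,000.
Aditi's share (€750,000) is divided into 2 shares of €375,000: Winona and Kerensa each take €375,000.

Marisol: €250,000; Chioma: €250,000; Farrukh: €250,000; Sione: €250,000; Ulric: €250,000; Kofi: €250,000; Winona: €375,000; Kerensa: €375,000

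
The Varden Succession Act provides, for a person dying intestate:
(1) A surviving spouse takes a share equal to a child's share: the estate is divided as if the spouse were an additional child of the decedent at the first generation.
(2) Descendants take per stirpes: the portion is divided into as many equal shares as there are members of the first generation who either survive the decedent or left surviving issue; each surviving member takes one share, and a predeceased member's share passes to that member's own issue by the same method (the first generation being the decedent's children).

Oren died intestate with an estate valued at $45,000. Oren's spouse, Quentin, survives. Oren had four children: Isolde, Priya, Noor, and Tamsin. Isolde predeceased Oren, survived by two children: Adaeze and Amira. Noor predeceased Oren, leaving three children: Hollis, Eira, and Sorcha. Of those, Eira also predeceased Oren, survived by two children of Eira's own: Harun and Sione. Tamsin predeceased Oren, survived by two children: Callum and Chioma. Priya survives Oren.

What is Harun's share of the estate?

Harun receives $1,500.

The spouse counts as an additional share at the children's level, so there are 5 primary shares of $9,000. Quentin takes one such share ($9,000).
The children's combined portion ($36,000) is divided into 4 shares of $9,000: Priya takes $9,000; Isolde's $9,000 share passes to Isolde's issue; Noor's $9,000 share passes to Noor's issue; Tamsin's $9,000 share passes to Tamsin's issue.
Isolde's share ($9,000) is divided into 2 shares of $4,500: Adaeze and Amira each take $4,500.
Noor's share ($9,000) is divided into 3 shares of $3,000: Hollis and Sorcha each take $3,000; Eira's $3,000 share passes to Eira's issue.
Eira's share ($3,000) is divided into 2 shares of $1,500: Harun and Sione each take $1,500.
Tamsin's share ($9,000) is divided into 2 shares of $4,500: Callum and Chioma each take $4,500.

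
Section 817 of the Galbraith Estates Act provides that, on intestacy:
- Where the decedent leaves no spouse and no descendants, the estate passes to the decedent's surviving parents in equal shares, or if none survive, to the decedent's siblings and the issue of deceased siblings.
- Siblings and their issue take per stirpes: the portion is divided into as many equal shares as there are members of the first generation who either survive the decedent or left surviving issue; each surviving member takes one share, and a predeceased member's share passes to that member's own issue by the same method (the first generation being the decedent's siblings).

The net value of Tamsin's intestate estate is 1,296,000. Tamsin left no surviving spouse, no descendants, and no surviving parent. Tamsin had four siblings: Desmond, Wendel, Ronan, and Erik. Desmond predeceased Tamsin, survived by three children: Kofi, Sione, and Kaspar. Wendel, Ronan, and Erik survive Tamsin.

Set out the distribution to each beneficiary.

Kofi: 108,000; Sione: 108,000; Kaspar: 108,000; Wendel: 324,000; Ronan: 324,000; Erik: 324,000

The entire 1,296,000 passes to the siblings and their issue.
That amount (1,296,000) is divided into 4 shares of 324,000: Wendel, Ronan, and Erik each take 324,000; Desmond's 324,000 share passes to Desmond's issue.
Desmond's share (324,000) is divided into 3 shares of 108,000: Kofi, Sione, and Kaspar each take 108,000.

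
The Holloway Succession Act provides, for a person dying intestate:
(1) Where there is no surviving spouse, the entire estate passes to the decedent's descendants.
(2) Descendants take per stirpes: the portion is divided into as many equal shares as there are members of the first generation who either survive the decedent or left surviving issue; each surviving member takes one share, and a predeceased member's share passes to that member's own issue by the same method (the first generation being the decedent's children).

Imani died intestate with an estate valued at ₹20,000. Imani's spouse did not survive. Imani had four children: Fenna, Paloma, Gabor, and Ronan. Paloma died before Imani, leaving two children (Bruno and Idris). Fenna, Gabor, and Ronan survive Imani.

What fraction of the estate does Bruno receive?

The entire ₹20,000 passes to the descendants.
That amount (₹20,000) is divided into 4 shares of ₹5,000: Fenna, Gabor, and Ronan each take ₹5,000; Paloma's ₹5,000 share passes to Paloma's issue.
Paloma's share (₹5,000) is divided into 2 shares of ₹2,500: Bruno and Idris each take ₹2,500.

Bruno receives 1/8 of the estate.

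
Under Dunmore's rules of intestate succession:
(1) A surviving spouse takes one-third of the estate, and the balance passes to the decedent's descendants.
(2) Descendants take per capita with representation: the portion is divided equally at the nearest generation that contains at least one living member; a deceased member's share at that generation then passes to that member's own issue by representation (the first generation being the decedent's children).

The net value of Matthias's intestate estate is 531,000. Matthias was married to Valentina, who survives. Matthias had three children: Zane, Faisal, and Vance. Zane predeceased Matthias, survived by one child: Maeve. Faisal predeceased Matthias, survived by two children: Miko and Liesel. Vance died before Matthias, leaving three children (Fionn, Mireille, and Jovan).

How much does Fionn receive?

Fionn receives 59,000.

Valentina takes one-third of 531,000 = 177,000. The remaining 354,000 passes to the descendants.
No child survives, so the initial division is made at the grandchildren's generation.
The descendants' portion (354,000) is divided into 6 shares of 59,000: Maeve, Miko, Liesel, Fionn, Mireille, and Jovan each take 59,000.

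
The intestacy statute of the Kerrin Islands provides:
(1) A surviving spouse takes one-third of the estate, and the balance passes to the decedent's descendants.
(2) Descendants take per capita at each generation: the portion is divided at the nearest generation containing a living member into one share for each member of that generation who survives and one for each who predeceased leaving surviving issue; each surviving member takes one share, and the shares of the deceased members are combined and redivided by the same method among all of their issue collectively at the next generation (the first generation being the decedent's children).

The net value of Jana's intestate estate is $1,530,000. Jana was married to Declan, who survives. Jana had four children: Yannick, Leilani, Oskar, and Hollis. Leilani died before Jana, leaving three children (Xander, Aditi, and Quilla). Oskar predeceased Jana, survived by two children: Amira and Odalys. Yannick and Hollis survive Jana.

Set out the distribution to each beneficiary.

Declan: $510,000; Yannick: $255,000; Xander: $102,000; Aditi: $102,000; Quilla: $102,000; Amira: $102,000; Odalys: $102,000; Hollis: $255,000

Declan takes one-third of $1,530,000 = $510,000. The remaining $1,020,000 passes to the descendants.
The descendants' portion ($1,020,000) is divided at the children's generation into 4 shares of $255,000. Yannick and Hollis each take $255,000. The 2 shares of the deceased (Leilani and Oskar) are combined into a pool of $510,000.
That pool ($510,000) is divided at the grandchildren's generation equally among Xander, Aditi, Quilla, Amira, and Odalys: $102,000 each.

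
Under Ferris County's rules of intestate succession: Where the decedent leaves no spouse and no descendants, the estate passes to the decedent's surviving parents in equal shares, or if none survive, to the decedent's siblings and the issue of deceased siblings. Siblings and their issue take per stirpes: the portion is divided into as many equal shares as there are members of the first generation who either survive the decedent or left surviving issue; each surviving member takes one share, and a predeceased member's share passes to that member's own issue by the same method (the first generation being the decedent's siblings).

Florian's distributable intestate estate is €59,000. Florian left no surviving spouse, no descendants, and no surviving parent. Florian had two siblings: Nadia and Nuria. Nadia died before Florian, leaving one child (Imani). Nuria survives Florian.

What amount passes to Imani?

The entire €59,000 passes to the siblings and their issue.
That amount (€59,000) is divided into 2 shares of €29,500: Nuria takes €29,500; Nadia's €29,500 share passes to Nadia's issue.
Nadia's share (€29,500) passes entirely to Imani.

Imani receives €29,500.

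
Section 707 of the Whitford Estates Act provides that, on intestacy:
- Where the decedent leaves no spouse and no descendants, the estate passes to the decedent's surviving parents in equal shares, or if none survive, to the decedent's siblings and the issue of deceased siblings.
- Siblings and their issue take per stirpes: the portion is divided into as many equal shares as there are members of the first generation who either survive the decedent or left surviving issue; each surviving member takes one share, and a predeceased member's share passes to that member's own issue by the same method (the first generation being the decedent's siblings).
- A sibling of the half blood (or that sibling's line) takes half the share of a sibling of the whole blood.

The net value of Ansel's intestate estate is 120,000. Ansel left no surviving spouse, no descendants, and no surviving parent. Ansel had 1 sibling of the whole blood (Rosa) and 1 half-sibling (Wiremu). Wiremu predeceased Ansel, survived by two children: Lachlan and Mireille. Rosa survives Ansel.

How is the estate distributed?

Lachlan: 20,000; Mireille: 20,000; Rosa: 80,000

The entire 120,000 passes to the siblings and their issue.
Counting each half-blood sibling's line as half a unit, there are 3/2 units in 120,000, so one unit is 80,000. Whole-blood lines (Rosa) take 80,000 each; half-blood lines (Wiremu) take 40,000 each.
Wiremu's share (40,000) is divided into 2 shares of 20,000: Lachlan and Mireille each take 20,000.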